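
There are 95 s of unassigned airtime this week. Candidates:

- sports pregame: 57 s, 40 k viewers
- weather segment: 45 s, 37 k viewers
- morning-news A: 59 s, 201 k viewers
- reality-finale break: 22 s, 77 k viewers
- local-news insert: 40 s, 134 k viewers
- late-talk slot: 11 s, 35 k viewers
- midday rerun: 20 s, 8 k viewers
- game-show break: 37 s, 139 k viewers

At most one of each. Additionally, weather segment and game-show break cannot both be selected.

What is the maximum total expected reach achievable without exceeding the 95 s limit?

313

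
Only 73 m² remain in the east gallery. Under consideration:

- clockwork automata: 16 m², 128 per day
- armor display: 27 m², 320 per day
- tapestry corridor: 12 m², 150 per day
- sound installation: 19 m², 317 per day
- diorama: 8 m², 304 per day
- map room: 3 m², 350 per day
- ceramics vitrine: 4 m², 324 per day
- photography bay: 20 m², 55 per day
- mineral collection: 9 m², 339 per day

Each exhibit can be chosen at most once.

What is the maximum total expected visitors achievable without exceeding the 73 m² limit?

1954

A density-first pass picks clockwork automata + tapestry corridor + sound installation + diorama + map room + ceramics vitrine + mineral collection — 1912 at 71 m².
Replace clockwork automata and tapestry corridor with armor display: the trade gains 42 net, giving 1954 at 70 m².
The closest alternative, clockwork automata + tapestry corridor + sound installation + diorama + map room + ceramics vitrine + mineral collection, reaches only 1912.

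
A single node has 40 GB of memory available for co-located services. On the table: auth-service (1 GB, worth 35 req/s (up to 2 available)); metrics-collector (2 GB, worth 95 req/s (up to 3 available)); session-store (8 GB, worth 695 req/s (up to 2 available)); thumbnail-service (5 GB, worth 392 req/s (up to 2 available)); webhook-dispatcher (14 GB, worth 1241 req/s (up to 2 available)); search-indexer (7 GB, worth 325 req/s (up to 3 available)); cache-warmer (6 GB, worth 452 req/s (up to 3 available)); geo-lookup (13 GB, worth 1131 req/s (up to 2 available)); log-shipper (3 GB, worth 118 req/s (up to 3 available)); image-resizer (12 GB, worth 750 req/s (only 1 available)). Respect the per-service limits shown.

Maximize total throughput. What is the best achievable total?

3503

By throughput per GB: webhook-dispatcher 88.64, geo-lookup 87.00, session-store 86.88, thumbnail-service 78.40 lead.
Taking the top-ratio services first gives 2×metrics-collector + session-store + 2×webhook-dispatcher for 3367 (40 GB).
Replace 2×metrics-collector and session-store and webhook-dispatcher with 2×geo-lookup: the trade gains 136 net, giving 3503 at 40 GB.
That's the maximum — no swap from here does better than 3503.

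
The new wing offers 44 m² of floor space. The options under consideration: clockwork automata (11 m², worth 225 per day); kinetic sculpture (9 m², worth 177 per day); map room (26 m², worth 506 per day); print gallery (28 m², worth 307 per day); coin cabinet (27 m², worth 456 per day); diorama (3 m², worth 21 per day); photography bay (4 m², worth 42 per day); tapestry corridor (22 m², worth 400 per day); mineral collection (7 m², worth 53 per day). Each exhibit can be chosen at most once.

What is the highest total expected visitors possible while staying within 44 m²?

The ratio ordering already packs tightly: clockwork automata + kinetic sculpture + tapestry corridor, 42 m², 802.

802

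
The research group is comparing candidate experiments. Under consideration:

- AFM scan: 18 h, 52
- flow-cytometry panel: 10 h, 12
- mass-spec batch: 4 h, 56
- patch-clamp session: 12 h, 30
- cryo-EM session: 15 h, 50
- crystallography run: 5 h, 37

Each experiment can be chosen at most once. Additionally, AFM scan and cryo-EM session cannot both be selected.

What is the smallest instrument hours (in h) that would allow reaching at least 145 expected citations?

27

Need the lightest bundle worth ≥ 145.
Taking AFM scan + mass-spec batch + crystallography run gives 145 (≥ 145) for 27 h.
Below 27 h the best achievable stays under 145.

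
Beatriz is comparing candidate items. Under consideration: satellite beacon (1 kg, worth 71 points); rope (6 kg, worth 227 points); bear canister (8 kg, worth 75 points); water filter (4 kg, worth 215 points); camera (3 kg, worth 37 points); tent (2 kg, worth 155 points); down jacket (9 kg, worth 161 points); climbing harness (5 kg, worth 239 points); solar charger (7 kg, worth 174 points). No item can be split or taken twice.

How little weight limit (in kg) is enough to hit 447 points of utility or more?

8

Need the lightest bundle worth ≥ 447.
Taking satellite beacon + tent + climbing harness gives 465 (≥ 447) for 8 kg.
Any bundle with less than 8 kg falls short of 447.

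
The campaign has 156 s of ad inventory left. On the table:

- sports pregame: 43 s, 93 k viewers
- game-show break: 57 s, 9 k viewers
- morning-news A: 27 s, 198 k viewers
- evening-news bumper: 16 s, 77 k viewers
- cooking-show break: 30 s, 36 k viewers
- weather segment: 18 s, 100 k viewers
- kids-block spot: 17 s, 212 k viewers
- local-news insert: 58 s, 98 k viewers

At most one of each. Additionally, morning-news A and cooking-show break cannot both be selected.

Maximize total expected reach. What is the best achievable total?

685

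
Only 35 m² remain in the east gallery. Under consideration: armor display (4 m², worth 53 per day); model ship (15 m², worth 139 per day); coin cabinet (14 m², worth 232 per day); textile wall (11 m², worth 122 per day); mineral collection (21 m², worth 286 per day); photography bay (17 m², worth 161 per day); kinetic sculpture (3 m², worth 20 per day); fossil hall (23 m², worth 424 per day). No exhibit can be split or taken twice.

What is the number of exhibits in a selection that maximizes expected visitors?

2

Optimal total is 546.
One optimal bundle: textile wall + fossil hall (34 m²).
Every optimal selection uses 2 exhibits.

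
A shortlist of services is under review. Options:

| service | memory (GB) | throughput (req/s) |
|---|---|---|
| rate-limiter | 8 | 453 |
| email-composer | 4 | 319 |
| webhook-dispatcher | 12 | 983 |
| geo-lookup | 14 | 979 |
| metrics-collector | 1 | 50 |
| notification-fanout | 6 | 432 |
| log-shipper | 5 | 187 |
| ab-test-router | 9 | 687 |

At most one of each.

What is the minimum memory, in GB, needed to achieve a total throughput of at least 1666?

Minimise GB subject to total throughput ≥ 1666.
webhook-dispatcher + ab-test-router: 1670 throughput at 21 GB.
Below 21 GB the best achievable stays under 1666.

21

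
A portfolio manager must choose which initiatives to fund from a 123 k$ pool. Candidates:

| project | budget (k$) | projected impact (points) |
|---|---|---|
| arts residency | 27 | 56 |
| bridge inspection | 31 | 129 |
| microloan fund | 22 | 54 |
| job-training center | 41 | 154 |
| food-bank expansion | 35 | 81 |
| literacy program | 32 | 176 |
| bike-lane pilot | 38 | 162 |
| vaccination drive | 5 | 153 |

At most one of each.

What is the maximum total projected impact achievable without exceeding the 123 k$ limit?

Taking the top-ratio projects first gives bridge inspection + literacy program + bike-lane pilot + vaccination drive for 620 (106 k$).
Dropping bridge inspection frees 31 k$; slotting in job-training center (41 k$) lifts the total to 645 at 116 k$.
The spare 7 k$ is too small for any remaining project, and no exchange beats 645.

645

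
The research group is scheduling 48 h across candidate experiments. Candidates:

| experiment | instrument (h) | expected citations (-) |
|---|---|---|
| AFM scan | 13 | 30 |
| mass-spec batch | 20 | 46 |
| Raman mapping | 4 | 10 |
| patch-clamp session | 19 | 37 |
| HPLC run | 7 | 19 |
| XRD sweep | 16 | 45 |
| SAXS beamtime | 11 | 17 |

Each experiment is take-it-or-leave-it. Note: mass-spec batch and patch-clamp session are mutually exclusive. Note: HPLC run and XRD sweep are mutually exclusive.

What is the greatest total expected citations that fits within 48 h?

112

Best packing: AFM scan + patch-clamp session + XRD sweep — 48 h, 112 total.
An exhaustive check of the 128 subsets confirms 112.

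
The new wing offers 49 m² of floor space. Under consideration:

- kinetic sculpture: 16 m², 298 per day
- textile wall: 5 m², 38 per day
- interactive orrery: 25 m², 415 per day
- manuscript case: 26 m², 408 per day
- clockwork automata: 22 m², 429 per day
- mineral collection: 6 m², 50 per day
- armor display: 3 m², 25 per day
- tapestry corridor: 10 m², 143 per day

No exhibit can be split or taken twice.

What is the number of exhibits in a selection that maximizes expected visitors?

3

The maximum expected visitors within 49 m² is 870.
One optimal bundle: kinetic sculpture + clockwork automata + tapestry corridor (48 m²).
All optima have 3 exhibits.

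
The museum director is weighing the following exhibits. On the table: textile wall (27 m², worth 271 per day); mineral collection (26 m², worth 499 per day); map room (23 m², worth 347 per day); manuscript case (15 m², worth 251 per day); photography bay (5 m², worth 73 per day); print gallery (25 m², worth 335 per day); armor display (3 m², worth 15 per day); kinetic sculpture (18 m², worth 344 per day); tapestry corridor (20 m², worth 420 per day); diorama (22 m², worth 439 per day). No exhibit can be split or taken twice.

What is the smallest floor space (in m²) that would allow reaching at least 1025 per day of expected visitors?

55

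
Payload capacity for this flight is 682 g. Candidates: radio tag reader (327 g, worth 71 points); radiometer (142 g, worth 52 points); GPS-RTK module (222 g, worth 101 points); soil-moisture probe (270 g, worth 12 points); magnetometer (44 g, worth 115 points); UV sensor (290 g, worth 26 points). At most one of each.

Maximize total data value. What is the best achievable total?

Density check — magnetometer 2.61, GPS-RTK module 0.45, radiometer 0.37, radio tag reader 0.22 are the best per g.
Filling by ratio: radiometer + GPS-RTK module + soil-moisture probe + magnetometer for 280, with 4 g left unused.
Replace radiometer and soil-moisture probe with radio tag reader: the trade gains 7 net, giving 287 at 593 g.
Every other selection either busts 682 g or fails to beat 287.

287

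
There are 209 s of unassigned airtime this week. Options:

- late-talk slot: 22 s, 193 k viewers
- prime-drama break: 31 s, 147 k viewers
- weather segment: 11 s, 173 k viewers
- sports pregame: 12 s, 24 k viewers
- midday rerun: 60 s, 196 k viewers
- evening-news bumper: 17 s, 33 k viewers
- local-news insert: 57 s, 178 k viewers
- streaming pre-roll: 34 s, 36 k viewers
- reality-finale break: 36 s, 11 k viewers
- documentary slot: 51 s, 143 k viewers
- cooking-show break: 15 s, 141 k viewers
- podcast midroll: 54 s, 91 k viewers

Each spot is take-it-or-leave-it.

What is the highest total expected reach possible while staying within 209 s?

1052

The ratio ordering already packs tightly: late-talk slot + prime-drama break + weather segment + sports pregame + midday rerun + local-news insert + cooking-show break, 208 s, 1052.
Runner-up late-talk slot + prime-drama break + weather segment + midday rerun + local-news insert + cooking-show break tops out at 1028.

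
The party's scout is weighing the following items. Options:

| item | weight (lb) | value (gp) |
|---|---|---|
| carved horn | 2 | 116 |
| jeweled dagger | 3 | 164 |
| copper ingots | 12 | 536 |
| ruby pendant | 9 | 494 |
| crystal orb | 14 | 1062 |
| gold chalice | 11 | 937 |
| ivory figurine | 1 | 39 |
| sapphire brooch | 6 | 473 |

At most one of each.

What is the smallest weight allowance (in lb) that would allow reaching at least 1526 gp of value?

19

Need the lightest bundle worth ≥ 1526.
Taking carved horn + gold chalice + sapphire brooch gives 1526 (≥ 1526) for 19 lb.
Any bundle with less than 19 lb falls short of 1526.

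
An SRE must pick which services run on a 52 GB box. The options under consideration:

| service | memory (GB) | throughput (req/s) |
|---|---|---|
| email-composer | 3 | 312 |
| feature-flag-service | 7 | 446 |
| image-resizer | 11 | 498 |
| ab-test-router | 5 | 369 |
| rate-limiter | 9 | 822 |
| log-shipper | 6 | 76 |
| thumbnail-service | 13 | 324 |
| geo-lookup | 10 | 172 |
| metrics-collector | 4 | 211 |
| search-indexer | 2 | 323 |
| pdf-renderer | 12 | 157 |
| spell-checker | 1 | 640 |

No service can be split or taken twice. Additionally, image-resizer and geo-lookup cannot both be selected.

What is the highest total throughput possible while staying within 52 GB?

Best packing: email-composer + feature-flag-service + image-resizer + ab-test-router + rate-limiter + thumbnail-service + search-indexer + spell-checker — 51 GB, 3734 total.

3734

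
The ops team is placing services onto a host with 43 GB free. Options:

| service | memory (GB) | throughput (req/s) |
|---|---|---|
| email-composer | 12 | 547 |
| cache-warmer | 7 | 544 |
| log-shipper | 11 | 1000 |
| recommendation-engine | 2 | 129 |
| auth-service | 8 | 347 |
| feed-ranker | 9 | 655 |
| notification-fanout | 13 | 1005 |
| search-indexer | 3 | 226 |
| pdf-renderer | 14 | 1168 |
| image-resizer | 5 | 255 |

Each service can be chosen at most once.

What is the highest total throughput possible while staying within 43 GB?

Ranking by ratio (throughput/GB): log-shipper 90.91, pdf-renderer 83.43, cache-warmer 77.71.
Filling by ratio: cache-warmer + log-shipper + recommendation-engine + search-indexer + pdf-renderer + image-resizer for 3322, with 1 GB left unused.
Replace cache-warmer and image-resizer with notification-fanout: the trade gains 206 net, giving 3528 at 43 GB.

3528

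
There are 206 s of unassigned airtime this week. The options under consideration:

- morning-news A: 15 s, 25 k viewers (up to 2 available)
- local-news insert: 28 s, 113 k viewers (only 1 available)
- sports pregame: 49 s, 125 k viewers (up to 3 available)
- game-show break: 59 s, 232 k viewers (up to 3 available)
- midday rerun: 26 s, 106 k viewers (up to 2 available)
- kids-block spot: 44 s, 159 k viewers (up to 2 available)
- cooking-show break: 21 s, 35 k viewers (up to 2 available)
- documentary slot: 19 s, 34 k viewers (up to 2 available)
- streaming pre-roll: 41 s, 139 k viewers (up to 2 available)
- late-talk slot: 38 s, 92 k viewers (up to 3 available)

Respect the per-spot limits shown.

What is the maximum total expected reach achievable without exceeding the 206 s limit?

809

A density-first pass picks local-news insert + 2×game-show break + 2×midday rerun — 789 at 198 s.
Dropping 2×midday rerun frees 52 s; slotting in game-show break (59 s) lifts the total to 809 at 205 s.
The spare 1 s is too small for any remaining spot, and no exchange beats 809.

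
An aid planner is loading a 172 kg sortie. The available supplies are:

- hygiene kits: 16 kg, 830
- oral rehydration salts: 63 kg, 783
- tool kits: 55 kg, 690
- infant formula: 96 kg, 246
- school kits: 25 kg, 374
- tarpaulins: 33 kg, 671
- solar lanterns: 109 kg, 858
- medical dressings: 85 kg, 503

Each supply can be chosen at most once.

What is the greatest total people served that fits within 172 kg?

By people served per kg: hygiene kits 51.88, tarpaulins 20.33, school kits 14.96 lead.
Filling by ratio: hygiene kits + tool kits + school kits + tarpaulins for 2565, with 43 kg left unused.
The 25 kg tied up in school kits is better spent on oral rehydration salts — total rises to 2974 (167 kg).
Runner-up hygiene kits + oral rehydration salts + tool kits + school kits tops out at 2677.

2974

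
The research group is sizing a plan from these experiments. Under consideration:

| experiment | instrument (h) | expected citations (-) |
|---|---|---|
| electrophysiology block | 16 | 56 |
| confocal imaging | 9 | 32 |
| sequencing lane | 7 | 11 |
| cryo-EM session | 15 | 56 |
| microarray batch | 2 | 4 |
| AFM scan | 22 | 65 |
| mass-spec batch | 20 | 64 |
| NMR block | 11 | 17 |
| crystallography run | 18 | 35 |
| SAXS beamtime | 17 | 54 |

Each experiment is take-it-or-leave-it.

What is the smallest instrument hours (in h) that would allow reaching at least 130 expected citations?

40

Minimise h subject to total expected citations ≥ 130.
Taking electrophysiology block + confocal imaging + cryo-EM session gives 144 (≥ 130) for 40 h.
No combination under 40 h hits 130.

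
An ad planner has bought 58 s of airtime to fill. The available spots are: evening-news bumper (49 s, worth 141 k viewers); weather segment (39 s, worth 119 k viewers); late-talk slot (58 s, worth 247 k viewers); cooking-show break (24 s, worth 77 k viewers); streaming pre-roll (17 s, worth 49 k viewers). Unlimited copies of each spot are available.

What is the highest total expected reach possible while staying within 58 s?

The ratio ordering already packs tightly: late-talk slot, 58 s, 247.
Every other selection either busts 58 s or fails to beat 247.

247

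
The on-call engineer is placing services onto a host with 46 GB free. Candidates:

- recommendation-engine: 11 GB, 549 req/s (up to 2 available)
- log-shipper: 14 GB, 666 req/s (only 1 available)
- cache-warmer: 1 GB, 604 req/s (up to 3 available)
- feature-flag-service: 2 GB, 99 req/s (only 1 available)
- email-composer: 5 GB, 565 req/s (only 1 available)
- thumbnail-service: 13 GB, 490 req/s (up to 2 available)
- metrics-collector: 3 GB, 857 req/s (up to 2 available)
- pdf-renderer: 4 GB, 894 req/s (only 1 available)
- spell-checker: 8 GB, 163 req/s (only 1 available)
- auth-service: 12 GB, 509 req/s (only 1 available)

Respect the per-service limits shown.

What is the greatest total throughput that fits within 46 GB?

6299

Greedy by ratio would take 2×recommendation-engine + 3×cache-warmer + feature-flag-service + email-composer + 2×metrics-collector + pdf-renderer: 42 GB used, total 6182.
The 11 GB tied up in recommendation-engine is better spent on log-shipper — total rises to 6299 (45 GB).
Nothing else within 46 GB beats 6299.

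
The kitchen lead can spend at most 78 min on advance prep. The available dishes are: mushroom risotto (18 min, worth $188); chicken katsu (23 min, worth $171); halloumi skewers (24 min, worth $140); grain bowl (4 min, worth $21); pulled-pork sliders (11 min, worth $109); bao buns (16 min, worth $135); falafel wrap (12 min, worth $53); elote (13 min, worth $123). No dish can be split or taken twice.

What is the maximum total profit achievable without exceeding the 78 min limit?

Ranking by ratio (profit/min): mushroom risotto 10.44, pulled-pork sliders 9.91, elote 9.46, bao buns 8.44.
Greedy by ratio would take mushroom risotto + grain bowl + pulled-pork sliders + bao buns + falafel wrap + elote: 74 min used, total 629.
The 20 min tied up in grain bowl and bao buns is better spent on chicken katsu — total rises to 644 (77 min).
That's the maximum — no swap from here does better than 644.

644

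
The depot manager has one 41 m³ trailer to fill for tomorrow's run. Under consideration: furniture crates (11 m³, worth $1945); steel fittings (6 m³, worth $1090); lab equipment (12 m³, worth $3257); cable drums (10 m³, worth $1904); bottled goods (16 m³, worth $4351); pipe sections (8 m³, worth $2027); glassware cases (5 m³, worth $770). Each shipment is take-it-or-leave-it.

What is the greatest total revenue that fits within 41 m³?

10405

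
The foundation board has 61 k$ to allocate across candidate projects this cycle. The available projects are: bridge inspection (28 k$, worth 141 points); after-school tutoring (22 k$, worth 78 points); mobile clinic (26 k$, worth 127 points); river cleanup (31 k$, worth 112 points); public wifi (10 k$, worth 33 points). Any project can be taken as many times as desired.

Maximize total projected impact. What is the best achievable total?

282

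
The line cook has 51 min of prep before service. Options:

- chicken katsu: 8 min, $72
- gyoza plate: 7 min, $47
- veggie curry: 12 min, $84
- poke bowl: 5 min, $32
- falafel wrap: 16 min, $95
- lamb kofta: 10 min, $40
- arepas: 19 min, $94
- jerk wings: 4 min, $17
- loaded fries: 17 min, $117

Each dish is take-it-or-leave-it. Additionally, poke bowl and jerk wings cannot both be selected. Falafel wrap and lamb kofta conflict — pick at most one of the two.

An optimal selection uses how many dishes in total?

5

Optimal total is 352.
chicken katsu + gyoza plate + veggie curry + poke bowl + loaded fries hits 352 at 49 min.
Any selection reaching 352 contains exactly 5 dishes.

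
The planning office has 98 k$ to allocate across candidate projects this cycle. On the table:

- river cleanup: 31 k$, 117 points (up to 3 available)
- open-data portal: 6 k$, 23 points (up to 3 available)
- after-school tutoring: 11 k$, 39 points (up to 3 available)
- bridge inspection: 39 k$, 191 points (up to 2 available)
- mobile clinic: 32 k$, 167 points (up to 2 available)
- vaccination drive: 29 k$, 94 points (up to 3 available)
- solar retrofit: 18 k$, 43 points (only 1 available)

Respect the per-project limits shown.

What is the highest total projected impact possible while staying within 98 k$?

458

Taking the top-ratio projects first gives 3×open-data portal + after-school tutoring + 2×mobile clinic for 442 (93 k$).
Dropping open-data portal frees 6 k$; slotting in after-school tutoring (11 k$) lifts the total to 458 at 98 k$.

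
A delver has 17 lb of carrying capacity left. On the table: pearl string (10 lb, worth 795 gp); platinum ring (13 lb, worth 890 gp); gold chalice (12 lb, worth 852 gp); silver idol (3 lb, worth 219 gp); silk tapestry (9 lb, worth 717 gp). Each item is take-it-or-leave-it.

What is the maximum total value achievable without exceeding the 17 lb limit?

1109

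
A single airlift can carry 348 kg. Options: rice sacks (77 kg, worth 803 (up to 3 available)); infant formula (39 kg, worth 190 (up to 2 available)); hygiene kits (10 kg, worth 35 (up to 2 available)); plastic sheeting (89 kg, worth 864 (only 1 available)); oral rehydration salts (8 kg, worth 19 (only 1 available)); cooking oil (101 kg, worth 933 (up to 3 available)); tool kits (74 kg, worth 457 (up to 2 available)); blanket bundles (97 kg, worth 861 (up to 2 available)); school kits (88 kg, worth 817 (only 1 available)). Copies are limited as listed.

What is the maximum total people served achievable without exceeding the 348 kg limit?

3403

A density-first pass picks 3×rice sacks + 2×hygiene kits + plastic sheeting + oral rehydration salts — 3362 at 348 kg.
Dropping rice sacks and 2×hygiene kits and oral rehydration salts frees 105 kg; slotting in cooking oil (101 kg) lifts the total to 3403 at 344 kg.
No other feasible combination exceeds 3403.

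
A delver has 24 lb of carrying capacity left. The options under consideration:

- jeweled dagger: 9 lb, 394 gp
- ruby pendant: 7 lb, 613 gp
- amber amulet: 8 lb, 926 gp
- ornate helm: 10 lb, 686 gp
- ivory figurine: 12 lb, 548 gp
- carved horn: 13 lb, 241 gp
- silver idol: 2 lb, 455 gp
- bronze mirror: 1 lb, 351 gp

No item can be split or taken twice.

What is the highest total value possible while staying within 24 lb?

Ranking by ratio (value/lb): bronze mirror 351.00, silver idol 227.50, amber amulet 115.75.
The ratio heuristic lands on ruby pendant + amber amulet + silver idol + bronze mirror (2345) but leaves 6 lb idle.
Dropping ruby pendant frees 7 lb; slotting in ornate helm (10 lb) lifts the total to 2418 at 21 lb.
An exhaustive check of the 256 subsets confirms 2418.

2418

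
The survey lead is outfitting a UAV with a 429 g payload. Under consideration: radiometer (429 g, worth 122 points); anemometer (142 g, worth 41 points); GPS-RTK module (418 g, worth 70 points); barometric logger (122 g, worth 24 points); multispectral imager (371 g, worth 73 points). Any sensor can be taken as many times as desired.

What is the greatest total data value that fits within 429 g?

By data value per g: anemometer 0.29, radiometer 0.28, multispectral imager 0.20, barometric logger 0.20 lead.
Taking 3×anemometer: 426 g used, 123 in data value.
Every other selection either busts 429 g or fails to beat 123.

123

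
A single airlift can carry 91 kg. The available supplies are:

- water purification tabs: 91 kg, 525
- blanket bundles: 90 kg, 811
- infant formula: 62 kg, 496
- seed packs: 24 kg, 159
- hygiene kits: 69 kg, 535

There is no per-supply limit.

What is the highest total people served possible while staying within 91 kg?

The ratio ordering already packs tightly: blanket bundles, 90 kg, 811.
That's the maximum — no swap from here does better than 811.

811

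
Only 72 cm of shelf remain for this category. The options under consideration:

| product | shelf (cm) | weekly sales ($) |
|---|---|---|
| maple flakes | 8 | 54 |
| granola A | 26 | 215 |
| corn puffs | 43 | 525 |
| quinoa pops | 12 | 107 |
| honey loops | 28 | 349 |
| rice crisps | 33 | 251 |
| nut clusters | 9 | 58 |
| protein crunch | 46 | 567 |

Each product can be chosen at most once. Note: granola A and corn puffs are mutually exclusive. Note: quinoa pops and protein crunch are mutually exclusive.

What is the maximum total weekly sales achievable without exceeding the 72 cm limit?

874

Best packing: corn puffs + honey loops — 71 cm, 874 total.
Runner-up granola A + protein crunch tops out at 782.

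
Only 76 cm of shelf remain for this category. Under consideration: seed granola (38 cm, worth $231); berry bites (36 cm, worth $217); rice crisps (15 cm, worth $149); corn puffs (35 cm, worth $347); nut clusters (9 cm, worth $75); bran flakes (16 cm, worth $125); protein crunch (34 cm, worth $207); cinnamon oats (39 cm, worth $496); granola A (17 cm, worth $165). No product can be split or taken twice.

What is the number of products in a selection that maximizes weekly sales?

2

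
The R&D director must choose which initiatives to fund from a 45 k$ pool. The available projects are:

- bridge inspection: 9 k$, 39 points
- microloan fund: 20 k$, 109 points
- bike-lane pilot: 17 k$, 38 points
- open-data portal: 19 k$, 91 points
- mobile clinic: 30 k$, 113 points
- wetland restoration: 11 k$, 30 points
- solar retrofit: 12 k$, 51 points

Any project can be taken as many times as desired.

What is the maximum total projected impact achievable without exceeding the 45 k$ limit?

Density check — microloan fund 5.45, open-data portal 4.79, bridge inspection 4.33, solar retrofit 4.25 are the best per k$.
The ratio ordering already packs tightly: 2×microloan fund, 40 k$, 218.
That's the maximum — no swap from here does better than 218.

218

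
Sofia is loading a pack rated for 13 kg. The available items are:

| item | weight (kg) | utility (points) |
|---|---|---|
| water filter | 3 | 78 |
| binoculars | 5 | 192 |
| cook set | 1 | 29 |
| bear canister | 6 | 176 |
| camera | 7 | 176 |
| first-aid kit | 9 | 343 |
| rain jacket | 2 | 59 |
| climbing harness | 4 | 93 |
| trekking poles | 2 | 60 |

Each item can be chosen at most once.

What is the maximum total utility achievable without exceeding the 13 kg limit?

Greedy by ratio would take water filter + binoculars + cook set + rain jacket + trekking poles: 13 kg used, total 418.
Replace water filter and binoculars and cook set with first-aid kit: the trade gains 44 net, giving 462 at 13 kg.

462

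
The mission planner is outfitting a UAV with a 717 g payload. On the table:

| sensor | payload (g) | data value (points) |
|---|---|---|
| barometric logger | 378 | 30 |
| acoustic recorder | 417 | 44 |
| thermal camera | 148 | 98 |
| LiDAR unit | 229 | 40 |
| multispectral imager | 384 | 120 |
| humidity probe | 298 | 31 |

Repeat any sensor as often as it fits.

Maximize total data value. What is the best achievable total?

Best packing: 4×thermal camera — 592 g, 392 total.
That's the maximum — no swap from here does better than 392.

392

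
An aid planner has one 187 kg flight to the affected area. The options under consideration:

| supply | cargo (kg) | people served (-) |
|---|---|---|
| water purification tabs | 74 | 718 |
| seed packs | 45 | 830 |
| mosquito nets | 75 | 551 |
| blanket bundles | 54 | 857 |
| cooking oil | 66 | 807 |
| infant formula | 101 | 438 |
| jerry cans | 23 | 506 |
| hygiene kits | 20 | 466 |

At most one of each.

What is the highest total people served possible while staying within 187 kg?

2960

The ratio heuristic lands on seed packs + blanket bundles + jerry cans + hygiene kits (2659) but leaves 45 kg idle.
Dropping jerry cans frees 23 kg; slotting in cooking oil (66 kg) lifts the total to 2960 at 185 kg.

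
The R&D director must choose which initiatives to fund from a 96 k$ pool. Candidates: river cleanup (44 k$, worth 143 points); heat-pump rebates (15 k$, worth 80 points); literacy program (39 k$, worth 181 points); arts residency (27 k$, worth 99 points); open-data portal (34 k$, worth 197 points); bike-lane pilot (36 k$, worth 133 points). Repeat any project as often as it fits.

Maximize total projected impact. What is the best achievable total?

Greedy by ratio would take heat-pump rebates + 2×open-data portal: 83 k$ used, total 474.
Dropping open-data portal frees 34 k$; slotting in 3×heat-pump rebates (45 k$) lifts the total to 517 at 94 k$.
No other feasible combination exceeds 517.

517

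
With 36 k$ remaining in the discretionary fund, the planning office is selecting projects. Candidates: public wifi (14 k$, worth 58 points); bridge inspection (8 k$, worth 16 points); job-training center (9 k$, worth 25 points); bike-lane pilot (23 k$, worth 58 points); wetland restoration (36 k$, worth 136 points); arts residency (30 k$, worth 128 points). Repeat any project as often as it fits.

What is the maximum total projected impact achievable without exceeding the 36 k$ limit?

136

Filling by ratio: arts residency for 128, with 6 k$ left unused.
Dropping arts residency frees 30 k$; slotting in wetland restoration (36 k$) lifts the total to 136 at 36 k$.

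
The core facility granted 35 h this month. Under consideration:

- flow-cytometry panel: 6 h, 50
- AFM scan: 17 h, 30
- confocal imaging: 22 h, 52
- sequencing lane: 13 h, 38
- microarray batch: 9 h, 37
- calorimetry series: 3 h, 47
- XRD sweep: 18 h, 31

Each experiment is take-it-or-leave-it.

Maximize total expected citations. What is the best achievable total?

172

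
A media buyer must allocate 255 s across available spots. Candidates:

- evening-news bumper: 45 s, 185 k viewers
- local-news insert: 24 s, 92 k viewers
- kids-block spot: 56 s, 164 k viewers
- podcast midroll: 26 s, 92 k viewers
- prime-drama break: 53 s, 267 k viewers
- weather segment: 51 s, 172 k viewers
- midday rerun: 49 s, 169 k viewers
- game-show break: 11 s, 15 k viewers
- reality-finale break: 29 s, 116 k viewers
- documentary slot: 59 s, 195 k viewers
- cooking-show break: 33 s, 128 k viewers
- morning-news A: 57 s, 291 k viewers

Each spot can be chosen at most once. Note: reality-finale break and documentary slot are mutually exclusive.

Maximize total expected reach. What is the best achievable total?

1096

A density-first pass picks evening-news bumper + local-news insert + prime-drama break + game-show break + reality-finale break + cooking-show break + morning-news A — 1094 at 252 s.
But evening-news bumper + local-news insert + podcast midroll + prime-drama break + midday rerun + morning-news A fits in 254 s and reaches 1096.
Runner-up evening-news bumper + local-news insert + prime-drama break + game-show break + reality-finale break + cooking-show break + morning-news A tops out at 1094.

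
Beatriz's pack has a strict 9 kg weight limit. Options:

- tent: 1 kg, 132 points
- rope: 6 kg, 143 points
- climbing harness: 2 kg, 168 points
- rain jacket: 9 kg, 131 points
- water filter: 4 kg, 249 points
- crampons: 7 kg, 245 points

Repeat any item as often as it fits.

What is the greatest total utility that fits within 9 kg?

1188

9×tent uses 9 of the 9 kg and totals 1188.
Nothing else within 9 kg beats 1188.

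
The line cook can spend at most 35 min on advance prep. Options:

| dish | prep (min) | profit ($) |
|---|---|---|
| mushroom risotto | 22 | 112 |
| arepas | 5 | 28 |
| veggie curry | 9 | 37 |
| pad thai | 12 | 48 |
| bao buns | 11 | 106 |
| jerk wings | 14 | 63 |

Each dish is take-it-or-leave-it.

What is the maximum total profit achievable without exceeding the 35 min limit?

By profit per min: bao buns 9.64, arepas 5.60, mushroom risotto 5.09 lead.
A density-first pass picks arepas + bao buns + jerk wings — 197 at 30 min.
Dropping arepas and jerk wings frees 19 min; slotting in mushroom risotto (22 min) lifts the total to 218 at 33 min.

218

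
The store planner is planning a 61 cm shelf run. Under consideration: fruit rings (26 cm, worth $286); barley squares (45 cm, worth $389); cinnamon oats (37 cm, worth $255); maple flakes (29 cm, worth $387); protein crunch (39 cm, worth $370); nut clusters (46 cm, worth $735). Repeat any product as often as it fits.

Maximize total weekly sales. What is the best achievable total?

774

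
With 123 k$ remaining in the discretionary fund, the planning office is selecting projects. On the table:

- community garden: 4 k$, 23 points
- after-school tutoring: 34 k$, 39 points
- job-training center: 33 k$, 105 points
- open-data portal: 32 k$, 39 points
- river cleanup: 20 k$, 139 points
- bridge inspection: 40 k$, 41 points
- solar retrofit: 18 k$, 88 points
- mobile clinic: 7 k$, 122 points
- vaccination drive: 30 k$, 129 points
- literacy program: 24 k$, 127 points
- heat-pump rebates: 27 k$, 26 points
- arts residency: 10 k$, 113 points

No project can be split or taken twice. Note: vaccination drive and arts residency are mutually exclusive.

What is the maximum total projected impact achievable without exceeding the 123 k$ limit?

717

Density check — mobile clinic 17.43, arts residency 11.30, river cleanup 6.95 are the best per k$.
Taking community garden + job-training center + river cleanup + solar retrofit + mobile clinic + literacy program + arts residency: 116 k$ used, 717 in projected impact.
Every other selection either busts 123 k$ or breaks a pairing rule or fails to beat 717.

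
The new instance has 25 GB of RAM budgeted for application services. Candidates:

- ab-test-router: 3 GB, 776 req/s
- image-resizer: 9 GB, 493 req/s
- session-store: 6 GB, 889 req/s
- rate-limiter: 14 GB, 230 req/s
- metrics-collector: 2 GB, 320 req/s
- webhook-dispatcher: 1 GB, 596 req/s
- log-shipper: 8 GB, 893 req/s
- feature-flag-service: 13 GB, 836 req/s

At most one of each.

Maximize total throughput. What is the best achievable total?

The ratio ordering already packs tightly: ab-test-router + session-store + metrics-collector + webhook-dispatcher + log-shipper, 20 GB, 3474.
That's the maximum — no swap from here does better than 3474.

3474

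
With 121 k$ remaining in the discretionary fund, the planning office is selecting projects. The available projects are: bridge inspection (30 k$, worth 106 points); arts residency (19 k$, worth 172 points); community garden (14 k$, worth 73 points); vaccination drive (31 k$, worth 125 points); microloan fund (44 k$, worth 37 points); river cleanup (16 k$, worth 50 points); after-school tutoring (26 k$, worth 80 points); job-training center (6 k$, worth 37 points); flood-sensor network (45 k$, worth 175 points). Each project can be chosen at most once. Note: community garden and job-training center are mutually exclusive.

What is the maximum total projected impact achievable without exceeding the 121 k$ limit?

Ranking by ratio (projected impact/k$): arts residency 9.05, job-training center 6.17, community garden 5.21, vaccination drive 4.03.
Arts residency + vaccination drive + river cleanup + job-training center + flood-sensor network uses 117 of the 121 k$ and totals 559.
The closest alternative, bridge inspection + arts residency + community garden + vaccination drive + after-school tutoring, reaches only 556.

559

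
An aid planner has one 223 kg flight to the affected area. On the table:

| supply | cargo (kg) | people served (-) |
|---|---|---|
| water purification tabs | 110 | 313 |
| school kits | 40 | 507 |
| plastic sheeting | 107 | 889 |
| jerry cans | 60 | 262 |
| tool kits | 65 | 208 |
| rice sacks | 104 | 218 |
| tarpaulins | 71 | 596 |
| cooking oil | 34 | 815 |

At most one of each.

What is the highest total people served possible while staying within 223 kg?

2300

Greedy by ratio would take school kits + jerry cans + tarpaulins + cooking oil: 205 kg used, total 2180.
Dropping school kits and jerry cans frees 100 kg; slotting in plastic sheeting (107 kg) lifts the total to 2300 at 212 kg.
An exhaustive check of the 256 subsets confirms 2300.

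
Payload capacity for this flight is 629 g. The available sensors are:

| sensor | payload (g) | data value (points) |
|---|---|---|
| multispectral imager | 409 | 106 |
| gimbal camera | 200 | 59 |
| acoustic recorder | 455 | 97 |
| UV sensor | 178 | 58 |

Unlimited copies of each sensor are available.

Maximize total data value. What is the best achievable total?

177

Density check — UV sensor 0.33, gimbal camera 0.29, multispectral imager 0.26, acoustic recorder 0.21 are the best per g.
Greedy by ratio would take 3×UV sensor: 534 g used, total 174.
Dropping 3×UV sensor frees 534 g; slotting in 3×gimbal camera (600 g) lifts the total to 177 at 600 g.
The spare 29 g is too small for any remaining sensor, and no exchange beats 177.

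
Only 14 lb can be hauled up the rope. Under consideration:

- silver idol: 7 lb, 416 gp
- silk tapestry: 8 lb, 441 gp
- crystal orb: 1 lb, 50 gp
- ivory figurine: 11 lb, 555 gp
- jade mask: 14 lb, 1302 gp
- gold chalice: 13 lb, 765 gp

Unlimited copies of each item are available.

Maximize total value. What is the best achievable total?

By value per lb: jade mask 93.00, silver idol 59.43, gold chalice 58.85 lead.
Jade mask uses 14 of the 14 lb and totals 1302.
Every other selection either busts 14 lb or fails to beat 1302.

1302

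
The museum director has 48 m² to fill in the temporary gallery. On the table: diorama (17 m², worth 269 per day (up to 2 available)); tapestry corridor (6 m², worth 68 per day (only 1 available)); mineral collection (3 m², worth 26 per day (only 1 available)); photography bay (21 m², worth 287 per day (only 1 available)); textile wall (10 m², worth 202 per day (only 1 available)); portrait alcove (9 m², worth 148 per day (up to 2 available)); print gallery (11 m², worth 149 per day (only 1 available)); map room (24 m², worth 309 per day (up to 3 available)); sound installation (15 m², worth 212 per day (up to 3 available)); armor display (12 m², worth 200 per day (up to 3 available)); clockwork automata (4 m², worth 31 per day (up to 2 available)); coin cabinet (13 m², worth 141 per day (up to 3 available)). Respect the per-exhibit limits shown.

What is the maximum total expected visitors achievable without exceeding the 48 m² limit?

819

Ranking by ratio (expected visitors/m²): textile wall 20.20, armor display 16.67, portrait alcove 16.44, diorama 15.82.
Taking the top-ratio exhibits first gives textile wall + 3×armor display for 802 (46 m²).
Replace 2×armor display with diorama + portrait alcove: the trade gains 17 net, giving 819 at 48 m².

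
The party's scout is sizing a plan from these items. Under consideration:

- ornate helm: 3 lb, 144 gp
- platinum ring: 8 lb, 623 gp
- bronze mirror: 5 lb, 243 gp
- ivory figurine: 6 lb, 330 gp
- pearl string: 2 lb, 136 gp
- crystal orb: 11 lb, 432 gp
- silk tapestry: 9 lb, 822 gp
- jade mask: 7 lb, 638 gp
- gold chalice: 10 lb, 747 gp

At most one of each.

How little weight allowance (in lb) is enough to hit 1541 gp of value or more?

Look for the lowest-weight combination reaching 1541.
pearl string + silk tapestry + jade mask reaches 1596 using 18 lb.
Below 18 lb the best achievable stays under 1541.

18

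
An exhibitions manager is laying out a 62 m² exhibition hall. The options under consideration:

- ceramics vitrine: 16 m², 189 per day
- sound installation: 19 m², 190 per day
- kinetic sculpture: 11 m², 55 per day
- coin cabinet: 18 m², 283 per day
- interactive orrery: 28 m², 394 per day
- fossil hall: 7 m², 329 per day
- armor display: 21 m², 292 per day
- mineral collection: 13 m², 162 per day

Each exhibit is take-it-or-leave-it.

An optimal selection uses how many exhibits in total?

4

Optimal total is 1093.
For example ceramics vitrine + coin cabinet + fossil hall + armor display achieves it, using 62 m².
Any selection reaching 1093 contains exactly 4 exhibits.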